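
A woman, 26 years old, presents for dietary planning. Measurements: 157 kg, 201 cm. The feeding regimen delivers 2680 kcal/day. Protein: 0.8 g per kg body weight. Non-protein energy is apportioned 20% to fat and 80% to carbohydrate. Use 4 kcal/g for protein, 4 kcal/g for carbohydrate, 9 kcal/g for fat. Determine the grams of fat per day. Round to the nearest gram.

Protein = 0.8 × 157 = 125.6 g → 125.6 × 4 = 502.4 kcal.
Non-protein calories = 2680 − 502.4 = 2177.6 kcal.
Fat: 20% × 2177.6 = 435.52 kcal; carbohydrate: 1742.08 kcal.
Fat: 435.52 kcal ÷ 9 kcal/g = 48.3911 g.

48 g/day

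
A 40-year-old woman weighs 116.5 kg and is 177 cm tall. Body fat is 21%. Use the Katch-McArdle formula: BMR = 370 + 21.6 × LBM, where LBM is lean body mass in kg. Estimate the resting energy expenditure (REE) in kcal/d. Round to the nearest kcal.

2358 kcal/d

LBM = 116.5 × (1 − 0.21) = 92.035 kg. Katch-McArdle: BMR = 370 + 21.6 × 92.035 = 2357.956 kcal/day.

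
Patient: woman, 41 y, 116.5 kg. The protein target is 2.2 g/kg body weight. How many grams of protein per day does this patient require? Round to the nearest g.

Protein = 2.2 g/kg × 116.5 kg = 256.3 g/day.

256 g/day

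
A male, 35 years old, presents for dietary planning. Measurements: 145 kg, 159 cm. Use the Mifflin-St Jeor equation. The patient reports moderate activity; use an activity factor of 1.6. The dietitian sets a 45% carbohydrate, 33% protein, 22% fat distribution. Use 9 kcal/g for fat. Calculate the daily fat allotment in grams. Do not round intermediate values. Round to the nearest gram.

89 g/day

Mifflin-St Jeor (male): BMR = 10(145) + 6.25(159) − 5(35) + 5 = 1450 + 993.75 − 175 + 5 = 2273.75 kcal/day.
TEE = 2273.75 × 1.6 = 3638 kcal/day.
Fat energy = 22% × 3638 = 800.36 kcal.
Fat = 800.36 ÷ 9 kcal/g = 88.9289 g.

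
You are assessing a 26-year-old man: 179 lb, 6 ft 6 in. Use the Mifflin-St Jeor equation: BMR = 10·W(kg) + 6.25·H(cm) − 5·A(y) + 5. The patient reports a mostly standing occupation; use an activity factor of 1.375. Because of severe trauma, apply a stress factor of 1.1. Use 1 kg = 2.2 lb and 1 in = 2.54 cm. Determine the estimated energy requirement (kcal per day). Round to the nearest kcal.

2914 kcal per day

Convert to metric: weight = 179 ÷ 2.2 = 81.3636 kg; height = (6×12 + 6) × 2.54 = 78 × 2.54 = 198.12 cm.
Mifflin-St Jeor (male): BMR = 10(81.3636) + 6.25(198.12) − 5(26) + 5 = 813.6364 + 1238.25 − 130 + 5 = 1926.8864 kcal/day.
TEE = BMR × activity factor = 1926.8864 × 1.375 = 2649.4688 kcal/day.
Apply stress factor: 2649.4688 × 1.1 = 2914.4156 kcal/day.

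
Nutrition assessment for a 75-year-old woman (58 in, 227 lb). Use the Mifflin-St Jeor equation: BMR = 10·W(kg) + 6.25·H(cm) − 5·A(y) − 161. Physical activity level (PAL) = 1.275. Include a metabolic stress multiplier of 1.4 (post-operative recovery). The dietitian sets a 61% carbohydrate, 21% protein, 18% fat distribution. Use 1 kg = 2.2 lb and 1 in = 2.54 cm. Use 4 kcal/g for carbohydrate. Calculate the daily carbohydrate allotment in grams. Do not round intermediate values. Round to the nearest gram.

386 g/day

Convert to metric: weight = 227 ÷ 2.2 = 103.1818 kg; height = 58 × 2.54 = 147.32 cm.
Mifflin-St Jeor (female): BMR = 10(103.1818) + 6.25(147.32) − 5(75) − 161 = 1031.8182 + 920.75 − 375 − 161 = 1416.5682 kcal/day.
TEE = 1416.5682 × 1.275 = 1806.1244 kcal/day.
With stress factor 1.4: 1806.1244 × 1.4 = 2528.5742 kcal/day.
Carbohydrate energy = 61% × 2528.5742 = 1542.4303 kcal.
Carbohydrate = 1542.4303 ÷ 4 kcal/g = 385.6076 g.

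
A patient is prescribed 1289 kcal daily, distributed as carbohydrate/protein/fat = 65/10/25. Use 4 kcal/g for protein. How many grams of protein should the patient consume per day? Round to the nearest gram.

Protein energy = 10% × 1289 = 128.9 kcal.
At 4 kcal/g: 128.9 ÷ 4 = 32.225 g.

32 g/day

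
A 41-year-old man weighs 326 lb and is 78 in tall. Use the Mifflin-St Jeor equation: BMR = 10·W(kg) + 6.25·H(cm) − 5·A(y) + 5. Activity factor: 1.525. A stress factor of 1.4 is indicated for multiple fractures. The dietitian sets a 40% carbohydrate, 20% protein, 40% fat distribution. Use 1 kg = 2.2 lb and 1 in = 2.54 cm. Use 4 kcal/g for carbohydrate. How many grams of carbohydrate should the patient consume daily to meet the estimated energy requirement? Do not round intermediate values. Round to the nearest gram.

Convert to metric: weight = 326 ÷ 2.2 = 148.1818 kg; height = 78 × 2.54 = 198.12 cm.
Mifflin-St Jeor (male): BMR = 10(148.1818) + 6.25(198.12) − 5(41) + 5 = 1481.8182 + 1238.25 − 205 + 5 = 2520.0682 kcal/day.
TEE = 2520.0682 × 1.525 = 3843.104 kcal/day.
With stress factor 1.4: 3843.104 × 1.4 = 5380.3456 kcal/day.
Carbohydrate energy = 40% × 5380.3456 = 2152.1382 kcal.
Carbohydrate = 2152.1382 ÷ 4 kcal/g = 538.0346 g.

538 g/day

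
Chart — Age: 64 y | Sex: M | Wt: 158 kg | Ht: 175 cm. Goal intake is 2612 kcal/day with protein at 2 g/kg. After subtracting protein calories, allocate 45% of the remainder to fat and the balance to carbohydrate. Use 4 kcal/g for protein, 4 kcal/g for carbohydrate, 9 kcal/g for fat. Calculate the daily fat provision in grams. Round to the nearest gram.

Protein = 2 × 158 = 316 g → 316 × 4 = 1264 kcal.
Non-protein calories = 2612 − 1264 = 1348 kcal.
Fat: 45% × 1348 = 606.6 kcal; carbohydrate: 741.4 kcal.
Fat: 606.6 kcal ÷ 9 kcal/g = 67.4 g.

67 g/day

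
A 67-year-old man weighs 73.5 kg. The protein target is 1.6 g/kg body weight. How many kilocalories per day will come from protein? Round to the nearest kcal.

Protein = 1.6 g/kg × 73.5 kg = 117.6 g/day.
Protein energy = 117.6 g × 4 kcal/g = 470.4 kcal/day.

470 kcal/day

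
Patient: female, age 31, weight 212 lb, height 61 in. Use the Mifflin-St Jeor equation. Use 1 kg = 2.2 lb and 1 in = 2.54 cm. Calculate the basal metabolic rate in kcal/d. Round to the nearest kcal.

Convert to metric: weight = 212 ÷ 2.2 = 96.3636 kg; height = 61 × 2.54 = 154.94 cm.
Mifflin-St Jeor (female): BMR = 10(96.3636) + 6.25(154.94) − 5(31) − 161 = 963.6364 + 968.375 − 155 − 161 = 1616.0114 kcal/day.

1616 kcal/d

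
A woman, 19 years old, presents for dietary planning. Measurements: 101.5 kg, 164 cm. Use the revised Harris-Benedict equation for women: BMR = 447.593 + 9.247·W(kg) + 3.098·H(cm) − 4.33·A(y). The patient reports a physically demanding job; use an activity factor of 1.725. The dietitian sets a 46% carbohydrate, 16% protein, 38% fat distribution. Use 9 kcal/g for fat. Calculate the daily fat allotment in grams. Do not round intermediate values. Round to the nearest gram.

Harris-Benedict: BMR = 447.593 + 9.247(101.5) + 3.098(164) − 4.33(19) = 1811.9655 kcal/day.
TEE = 1811.9655 × 1.725 = 3125.6405 kcal/day.
Fat energy = 38% × 3125.6405 = 1187.7434 kcal.
Fat = 1187.7434 ÷ 9 kcal/g = 131.9715 g.

132 g/day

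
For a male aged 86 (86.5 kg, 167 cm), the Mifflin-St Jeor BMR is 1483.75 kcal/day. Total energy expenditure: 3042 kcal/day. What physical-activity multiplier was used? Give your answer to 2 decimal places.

Activity factor = TEE ÷ BMR = 3042 ÷ 1483.75 = 2.05.

2.05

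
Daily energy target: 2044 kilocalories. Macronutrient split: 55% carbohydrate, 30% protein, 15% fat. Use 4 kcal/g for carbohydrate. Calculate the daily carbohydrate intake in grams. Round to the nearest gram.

281 g/day

Carbohydrate energy = 55% × 2044 = 1124.2 kcal.
At 4 kcal/g: 1124.2 ÷ 4 = 281.05 g.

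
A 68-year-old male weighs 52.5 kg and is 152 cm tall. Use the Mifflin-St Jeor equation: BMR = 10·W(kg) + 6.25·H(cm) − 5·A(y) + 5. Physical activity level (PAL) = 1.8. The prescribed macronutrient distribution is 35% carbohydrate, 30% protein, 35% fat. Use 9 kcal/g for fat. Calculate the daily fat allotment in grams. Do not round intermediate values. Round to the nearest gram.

Mifflin-St Jeor (male): BMR = 10(52.5) + 6.25(152) − 5(68) + 5 = 525 + 950 − 340 + 5 = 1140 kcal/day.
TEE = 1140 × 1.8 = 2052 kcal/day.
Fat energy = 35% × 2052 = 718.2 kcal.
Fat = 718.2 ÷ 9 kcal/g = 79.8 g.

80 g/day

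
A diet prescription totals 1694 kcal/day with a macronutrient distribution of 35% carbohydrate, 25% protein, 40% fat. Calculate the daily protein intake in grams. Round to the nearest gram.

Protein energy = 25% × 1694 = 423.5 kcal.
At 4 kcal/g: 423.5 ÷ 4 = 105.875 g.

106 g/day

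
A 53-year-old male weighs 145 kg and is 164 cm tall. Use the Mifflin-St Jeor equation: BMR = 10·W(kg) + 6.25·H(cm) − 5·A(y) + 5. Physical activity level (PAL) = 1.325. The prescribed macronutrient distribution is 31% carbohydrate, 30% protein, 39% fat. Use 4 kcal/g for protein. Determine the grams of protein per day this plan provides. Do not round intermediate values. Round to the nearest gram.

Mifflin-St Jeor (male): BMR = 10(145) + 6.25(164) − 5(53) + 5 = 1450 + 1025 − 265 + 5 = 2215 kcal/day.
TEE = 2215 × 1.325 = 2934.875 kcal/day.
Protein energy = 30% × 2934.875 = 880.4625 kcal.
Protein = 880.4625 ÷ 4 kcal/g = 220.1156 g.

220 g/day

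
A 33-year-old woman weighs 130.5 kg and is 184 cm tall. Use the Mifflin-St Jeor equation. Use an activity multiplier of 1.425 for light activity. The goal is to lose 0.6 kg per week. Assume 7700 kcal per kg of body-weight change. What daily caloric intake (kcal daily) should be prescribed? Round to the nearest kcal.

Mifflin-St Jeor (female): BMR = 10(130.5) + 6.25(184) − 5(33) − 161 = 1305 + 1150 − 165 − 161 = 2129 kcal/day.
TEE = 2129 × 1.425 = 3033.825 kcal/day.
Required daily deficit = 0.6 × 7700 ÷ 7 = 660 kcal/day.
Target intake = 3033.825 − 660 = 2373.825 kcal/day.

2374 kcal daily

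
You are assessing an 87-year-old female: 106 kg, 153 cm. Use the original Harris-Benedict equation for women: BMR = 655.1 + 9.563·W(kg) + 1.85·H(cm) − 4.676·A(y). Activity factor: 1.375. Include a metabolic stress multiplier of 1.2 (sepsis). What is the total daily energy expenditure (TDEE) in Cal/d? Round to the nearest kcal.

2549 Cal/d

Harris-Benedict: BMR = 655.1 + 9.563(106) + 1.85(153) − 4.676(87) = 1545.016 kcal/day.
TEE = BMR × activity factor = 1545.016 × 1.375 = 2124.397 kcal/day.
Apply stress factor: 2124.397 × 1.2 = 2549.2764 kcal/day.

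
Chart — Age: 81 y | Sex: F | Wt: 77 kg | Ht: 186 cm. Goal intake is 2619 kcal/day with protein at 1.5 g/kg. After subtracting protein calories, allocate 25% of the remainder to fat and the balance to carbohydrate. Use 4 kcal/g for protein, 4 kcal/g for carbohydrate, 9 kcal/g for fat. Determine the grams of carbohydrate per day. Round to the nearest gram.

Protein = 1.5 × 77 = 115.5 g → 115.5 × 4 = 462 kcal.
Non-protein calories = 2619 − 462 = 2157 kcal.
Fat: 25% × 2157 = 539.25 kcal; carbohydrate: 1617.75 kcal.
Carbohydrate: 1617.75 kcal ÷ 4 kcal/g = 404.4375 g.

404 g/day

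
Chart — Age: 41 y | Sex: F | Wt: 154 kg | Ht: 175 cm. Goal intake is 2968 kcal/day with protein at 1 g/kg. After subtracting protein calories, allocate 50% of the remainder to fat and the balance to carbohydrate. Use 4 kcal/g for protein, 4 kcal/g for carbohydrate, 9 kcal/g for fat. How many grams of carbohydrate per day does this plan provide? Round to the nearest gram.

Protein = 1 × 154 = 154 g → 154 × 4 = 616 kcal.
Non-protein calories = 2968 − 616 = 2352 kcal.
Fat: 50% × 2352 = 1176 kcal; carbohydrate: 1176 kcal.
Carbohydrate: 1176 kcal ÷ 4 kcal/g = 294 g.

294 g/day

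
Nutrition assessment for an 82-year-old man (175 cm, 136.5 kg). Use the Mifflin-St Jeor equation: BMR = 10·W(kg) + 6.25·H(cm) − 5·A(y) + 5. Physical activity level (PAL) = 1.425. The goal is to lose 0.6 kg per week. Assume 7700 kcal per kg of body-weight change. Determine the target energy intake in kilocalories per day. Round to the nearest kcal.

Mifflin-St Jeor (male): BMR = 10(136.5) + 6.25(175) − 5(82) + 5 = 1365 + 1093.75 − 410 + 5 = 2053.75 kcal/day.
TEE = 2053.75 × 1.425 = 2926.5938 kcal/day.
Required daily deficit = 0.6 × 7700 ÷ 7 = 660 kcal/day.
Target intake = 2926.5938 − 660 = 2266.5938 kcal/day.

2267 kilocalories per day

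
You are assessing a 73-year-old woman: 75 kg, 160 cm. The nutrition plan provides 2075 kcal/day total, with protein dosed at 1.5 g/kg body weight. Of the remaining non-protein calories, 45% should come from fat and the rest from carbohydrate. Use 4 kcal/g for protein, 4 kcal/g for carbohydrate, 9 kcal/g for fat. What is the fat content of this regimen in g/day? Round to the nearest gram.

Protein = 1.5 × 75 = 112.5 g → 112.5 × 4 = 450 kcal.
Non-protein calories = 2075 − 450 = 1625 kcal.
Fat: 45% × 1625 = 731.25 kcal; carbohydrate: 893.75 kcal.
Fat: 731.25 kcal ÷ 9 kcal/g = 81.25 g.

81 g/day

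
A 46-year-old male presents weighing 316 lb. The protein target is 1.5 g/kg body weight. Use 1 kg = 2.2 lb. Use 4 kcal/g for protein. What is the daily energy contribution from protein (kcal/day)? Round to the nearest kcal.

Weight in kg = 316 ÷ 2.2 = 143.6364 kg.
Protein = 1.5 g/kg × 143.6364 kg = 215.4545 g/day.
Protein energy = 215.4545 g × 4 kcal/g = 861.8182 kcal/day.

862 kcal/day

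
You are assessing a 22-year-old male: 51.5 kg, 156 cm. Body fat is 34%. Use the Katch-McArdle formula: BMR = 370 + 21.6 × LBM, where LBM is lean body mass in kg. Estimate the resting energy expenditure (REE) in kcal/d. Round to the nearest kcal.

LBM = 51.5 × (1 − 0.34) = 33.99 kg. Katch-McArdle: BMR = 370 + 21.6 × 33.99 = 1104.184 kcal/day.

1104 kcal/d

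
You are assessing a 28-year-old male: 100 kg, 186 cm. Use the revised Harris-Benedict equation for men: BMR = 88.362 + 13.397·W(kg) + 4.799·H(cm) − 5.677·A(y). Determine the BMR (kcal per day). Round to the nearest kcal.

2162 kcal per day

Harris-Benedict: BMR = 88.362 + 13.397(100) + 4.799(186) − 5.677(28) = 2161.72 kcal/day.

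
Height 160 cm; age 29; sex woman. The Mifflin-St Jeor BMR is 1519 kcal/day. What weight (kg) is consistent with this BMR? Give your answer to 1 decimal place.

1519 = 10·W + 6.25(160) − 5(29) − 161
10·W = 1519 − 694 = 825, so W = 82.5 kg.

82.5 kg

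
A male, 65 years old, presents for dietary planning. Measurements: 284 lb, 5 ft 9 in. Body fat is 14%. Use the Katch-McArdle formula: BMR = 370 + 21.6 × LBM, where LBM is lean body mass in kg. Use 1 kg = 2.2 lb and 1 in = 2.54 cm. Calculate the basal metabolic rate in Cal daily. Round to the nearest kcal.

2768 Cal daily

Convert to metric: weight = 284 ÷ 2.2 = 129.0909 kg; height = (5×12 + 9) × 2.54 = 69 × 2.54 = 175.26 cm.
LBM = 129.0909 × (1 − 0.14) = 111.0182 kg. Katch-McArdle: BMR = 370 + 21.6 × 111.0182 = 2767.9927 kcal/day.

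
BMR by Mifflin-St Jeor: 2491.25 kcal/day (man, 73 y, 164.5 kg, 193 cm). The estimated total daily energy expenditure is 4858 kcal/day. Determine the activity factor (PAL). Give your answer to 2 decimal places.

Activity factor = TEE ÷ BMR = 4858 ÷ 2491.25 = 1.95.

1.95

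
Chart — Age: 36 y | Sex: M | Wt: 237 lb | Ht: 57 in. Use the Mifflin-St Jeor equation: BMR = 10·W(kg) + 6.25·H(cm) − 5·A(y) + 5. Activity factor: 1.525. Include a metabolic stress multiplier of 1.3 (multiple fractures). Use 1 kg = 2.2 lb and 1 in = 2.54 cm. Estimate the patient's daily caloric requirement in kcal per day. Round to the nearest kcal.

3583 kcal per day

Convert to metric: weight = 237 ÷ 2.2 = 107.7273 kg; height = 57 × 2.54 = 144.78 cm.
Mifflin-St Jeor (male): BMR = 10(107.7273) + 6.25(144.78) − 5(36) + 5 = 1077.2727 + 904.875 − 180 + 5 = 1807.1477 kcal/day.
TEE = BMR × activity factor = 1807.1477 × 1.525 = 2755.9003 kcal/day.
Apply stress factor: 2755.9003 × 1.3 = 3582.6704 kcal/day.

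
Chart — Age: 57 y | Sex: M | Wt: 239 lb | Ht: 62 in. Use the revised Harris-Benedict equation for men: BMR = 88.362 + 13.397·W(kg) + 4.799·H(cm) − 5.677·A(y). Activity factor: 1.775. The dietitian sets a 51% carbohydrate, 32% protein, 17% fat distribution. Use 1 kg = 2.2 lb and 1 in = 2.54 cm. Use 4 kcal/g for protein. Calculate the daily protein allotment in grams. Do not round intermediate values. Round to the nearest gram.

281 g/day

Convert to metric: weight = 239 ÷ 2.2 = 108.6364 kg; height = 62 × 2.54 = 157.48 cm.
Harris-Benedict: BMR = 88.362 + 13.397(108.6364) + 4.799(157.48) − 5.677(57) = 1975.9209 kcal/day.
TEE = 1975.9209 × 1.775 = 3507.2596 kcal/day.
Protein energy = 32% × 3507.2596 = 1122.3231 kcal.
Protein = 1122.3231 ÷ 4 kcal/g = 280.5808 g.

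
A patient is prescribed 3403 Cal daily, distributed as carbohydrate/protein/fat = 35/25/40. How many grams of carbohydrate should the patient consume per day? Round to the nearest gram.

298 g/day

Carbohydrate energy = 35% × 3403 = 1191.05 kcal.
At 4 kcal/g: 1191.05 ÷ 4 = 297.7625 g.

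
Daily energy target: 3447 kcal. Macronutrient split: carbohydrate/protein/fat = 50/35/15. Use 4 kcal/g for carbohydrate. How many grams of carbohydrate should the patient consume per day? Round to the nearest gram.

431 g/day

Carbohydrate energy = 50% × 3447 = 1723.5 kcal.
At 4 kcal/g: 1723.5 ÷ 4 = 430.875 g.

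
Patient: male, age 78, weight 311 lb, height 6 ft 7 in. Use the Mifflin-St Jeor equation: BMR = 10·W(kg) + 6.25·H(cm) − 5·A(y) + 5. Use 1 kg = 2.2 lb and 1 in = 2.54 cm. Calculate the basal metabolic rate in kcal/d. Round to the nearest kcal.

2283 kcal/d

Convert to metric: weight = 311 ÷ 2.2 = 141.3636 kg; height = (6×12 + 7) × 2.54 = 79 × 2.54 = 200.66 cm.
Mifflin-St Jeor (male): BMR = 10(141.3636) + 6.25(200.66) − 5(78) + 5 = 1413.6364 + 1254.125 − 390 + 5 = 2282.7614 kcal/day.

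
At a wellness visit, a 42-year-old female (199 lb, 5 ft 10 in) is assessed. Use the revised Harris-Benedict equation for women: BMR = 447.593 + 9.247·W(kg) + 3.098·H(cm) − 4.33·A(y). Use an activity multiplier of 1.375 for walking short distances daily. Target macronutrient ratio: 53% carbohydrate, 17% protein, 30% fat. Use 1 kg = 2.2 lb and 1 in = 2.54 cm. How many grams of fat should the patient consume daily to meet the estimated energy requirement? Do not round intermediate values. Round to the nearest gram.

76 g/day

Convert to metric: weight = 199 ÷ 2.2 = 90.4545 kg; height = (5×12 + 10) × 2.54 = 70 × 2.54 = 177.8 cm.
Harris-Benedict: BMR = 447.593 + 9.247(90.4545) + 3.098(177.8) − 4.33(42) = 1652.9906 kcal/day.
TEE = 1652.9906 × 1.375 = 2272.8621 kcal/day.
Fat energy = 30% × 2272.8621 = 681.8586 kcal.
Fat = 681.8586 ÷ 9 kcal/g = 75.7621 g.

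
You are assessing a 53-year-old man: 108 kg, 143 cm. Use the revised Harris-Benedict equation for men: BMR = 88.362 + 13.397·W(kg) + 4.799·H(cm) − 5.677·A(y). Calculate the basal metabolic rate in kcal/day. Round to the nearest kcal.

Harris-Benedict: BMR = 88.362 + 13.397(108) + 4.799(143) − 5.677(53) = 1920.614 kcal/day.

1921 kcal/day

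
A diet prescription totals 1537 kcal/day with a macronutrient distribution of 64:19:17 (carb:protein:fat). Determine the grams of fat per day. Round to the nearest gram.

29 g/day

Fat energy = 17% × 1537 = 261.29 kcal.
At 9 kcal/g: 261.29 ÷ 9 = 29.0322 g.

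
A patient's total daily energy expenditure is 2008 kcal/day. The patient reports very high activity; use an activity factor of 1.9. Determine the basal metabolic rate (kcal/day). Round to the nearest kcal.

BMR = TEE ÷ activity factor = 2008 ÷ 1.9 = 1056.8421 kcal/day.

1057 kcal/day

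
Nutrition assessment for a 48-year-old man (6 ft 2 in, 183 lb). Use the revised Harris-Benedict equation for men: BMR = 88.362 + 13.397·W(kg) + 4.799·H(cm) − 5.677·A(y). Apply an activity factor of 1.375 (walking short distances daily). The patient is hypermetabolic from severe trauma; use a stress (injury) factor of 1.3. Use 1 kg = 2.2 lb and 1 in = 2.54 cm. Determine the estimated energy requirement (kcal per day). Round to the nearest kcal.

Convert to metric: weight = 183 ÷ 2.2 = 83.1818 kg; height = (6×12 + 2) × 2.54 = 74 × 2.54 = 187.96 cm.
Harris-Benedict: BMR = 88.362 + 13.397(83.1818) + 4.799(187.96) − 5.677(48) = 1832.2729 kcal/day.
TEE = BMR × activity factor = 1832.2729 × 1.375 = 2519.3752 kcal/day.
Apply stress factor: 2519.3752 × 1.3 = 3275.1877 kcal/day.

3275 kcal per day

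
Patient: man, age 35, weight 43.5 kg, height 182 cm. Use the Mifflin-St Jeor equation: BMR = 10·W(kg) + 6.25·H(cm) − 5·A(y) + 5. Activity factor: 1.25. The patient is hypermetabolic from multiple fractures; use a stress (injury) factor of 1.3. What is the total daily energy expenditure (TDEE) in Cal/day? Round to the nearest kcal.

2279 Cal/day

Mifflin-St Jeor (male): BMR = 10(43.5) + 6.25(182) − 5(35) + 5 = 435 + 1137.5 − 175 + 5 = 1402.5 kcal/day.
TEE = BMR × activity factor = 1402.5 × 1.25 = 1753.125 kcal/day.
Apply stress factor: 1753.125 × 1.3 = 2279.0625 kcal/day.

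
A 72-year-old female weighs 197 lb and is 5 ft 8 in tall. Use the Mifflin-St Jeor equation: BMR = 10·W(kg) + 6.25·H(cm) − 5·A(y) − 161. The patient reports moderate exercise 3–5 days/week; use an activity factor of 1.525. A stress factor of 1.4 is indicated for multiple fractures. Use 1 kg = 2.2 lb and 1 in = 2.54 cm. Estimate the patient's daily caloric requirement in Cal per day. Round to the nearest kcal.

3104 Cal per day

Convert to metric: weight = 197 ÷ 2.2 = 89.5455 kg; height = (5×12 + 8) × 2.54 = 68 × 2.54 = 172.72 cm.
Mifflin-St Jeor (female): BMR = 10(89.5455) + 6.25(172.72) − 5(72) − 161 = 895.4545 + 1079.5 − 360 − 161 = 1453.9545 kcal/day.
TEE = BMR × activity factor = 1453.9545 × 1.525 = 2217.2807 kcal/day.
Apply stress factor: 2217.2807 × 1.4 = 3104.193 kcal/day.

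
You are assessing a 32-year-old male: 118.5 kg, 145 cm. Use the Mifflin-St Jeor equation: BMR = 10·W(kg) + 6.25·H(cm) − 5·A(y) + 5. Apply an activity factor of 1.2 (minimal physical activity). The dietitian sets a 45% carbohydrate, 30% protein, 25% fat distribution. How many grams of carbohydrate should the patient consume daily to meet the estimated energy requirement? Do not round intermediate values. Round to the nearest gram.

Mifflin-St Jeor (male): BMR = 10(118.5) + 6.25(145) − 5(32) + 5 = 1185 + 906.25 − 160 + 5 = 1936.25 kcal/day.
TEE = 1936.25 × 1.2 = 2323.5 kcal/day.
Carbohydrate energy = 45% × 2323.5 = 1045.575 kcal.
Carbohydrate = 1045.575 ÷ 4 kcal/g = 261.3938 g.

261 g/day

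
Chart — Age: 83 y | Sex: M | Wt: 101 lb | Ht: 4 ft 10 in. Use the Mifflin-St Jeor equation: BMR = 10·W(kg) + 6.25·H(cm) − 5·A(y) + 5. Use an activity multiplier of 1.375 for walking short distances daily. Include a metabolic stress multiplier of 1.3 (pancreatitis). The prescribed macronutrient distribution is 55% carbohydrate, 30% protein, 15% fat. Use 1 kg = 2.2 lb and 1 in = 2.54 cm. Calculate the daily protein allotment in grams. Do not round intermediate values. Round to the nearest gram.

Convert to metric: weight = 101 ÷ 2.2 = 45.9091 kg; height = (4×12 + 10) × 2.54 = 58 × 2.54 = 147.32 cm.
Mifflin-St Jeor (male): BMR = 10(45.9091) + 6.25(147.32) − 5(83) + 5 = 459.0909 + 920.75 − 415 + 5 = 969.8409 kcal/day.
TEE = 969.8409 × 1.375 = 1333.5313 kcal/day.
With stress factor 1.3: 1333.5313 × 1.3 = 1733.5906 kcal/day.
Protein energy = 30% × 1733.5906 = 520.0772 kcal.
Protein = 520.0772 ÷ 4 kcal/g = 130.0193 g.

130 g/day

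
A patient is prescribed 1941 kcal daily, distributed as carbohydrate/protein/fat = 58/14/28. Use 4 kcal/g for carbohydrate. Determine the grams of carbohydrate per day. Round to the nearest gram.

281 g/day

Carbohydrate energy = 58% × 1941 = 1125.78 kcal.
At 4 kcal/g: 1125.78 ÷ 4 = 281.445 g.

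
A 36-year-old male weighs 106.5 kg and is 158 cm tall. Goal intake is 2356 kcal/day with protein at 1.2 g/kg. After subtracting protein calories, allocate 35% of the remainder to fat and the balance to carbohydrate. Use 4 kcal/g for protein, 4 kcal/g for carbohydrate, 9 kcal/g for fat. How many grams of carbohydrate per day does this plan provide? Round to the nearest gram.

300 g/day

Protein = 1.2 × 106.5 = 127.8 g → 127.8 × 4 = 511.2 kcal.
Non-protein calories = 2356 − 511.2 = 1844.8 kcal.
Fat: 35% × 1844.8 = 645.68 kcal; carbohydrate: 1199.12 kcal.
Carbohydrate: 1199.12 kcal ÷ 4 kcal/g = 299.78 g.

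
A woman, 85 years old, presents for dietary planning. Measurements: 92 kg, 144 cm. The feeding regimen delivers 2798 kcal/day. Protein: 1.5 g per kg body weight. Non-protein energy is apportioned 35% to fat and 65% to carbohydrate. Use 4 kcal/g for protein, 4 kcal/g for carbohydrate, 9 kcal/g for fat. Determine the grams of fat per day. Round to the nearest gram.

87 g/day

Protein = 1.5 × 92 = 138 g → 138 × 4 = 552 kcal.
Non-protein calories = 2798 − 552 = 2246 kcal.
Fat: 35% × 2246 = 786.1 kcal; carbohydrate: 1459.9 kcal.
Fat: 786.1 kcal ÷ 9 kcal/g = 87.3444 g.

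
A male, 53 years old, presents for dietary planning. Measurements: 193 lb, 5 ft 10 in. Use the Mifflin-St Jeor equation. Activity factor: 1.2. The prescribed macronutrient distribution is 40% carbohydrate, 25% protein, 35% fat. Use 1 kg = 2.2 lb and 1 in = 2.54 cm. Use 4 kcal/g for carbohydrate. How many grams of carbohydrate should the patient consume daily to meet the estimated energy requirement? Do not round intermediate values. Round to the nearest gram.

207 g/day

Convert to metric: weight = 193 ÷ 2.2 = 87.7273 kg; height = (5×12 + 10) × 2.54 = 70 × 2.54 = 177.8 cm.
Mifflin-St Jeor (male): BMR = 10(87.7273) + 6.25(177.8) − 5(53) + 5 = 877.2727 + 1111.25 − 265 + 5 = 1728.5227 kcal/day.
TEE = 1728.5227 × 1.2 = 2074.2273 kcal/day.
Carbohydrate energy = 40% × 2074.2273 = 829.6909 kcal.
Carbohydrate = 829.6909 ÷ 4 kcal/g = 207.4227 g.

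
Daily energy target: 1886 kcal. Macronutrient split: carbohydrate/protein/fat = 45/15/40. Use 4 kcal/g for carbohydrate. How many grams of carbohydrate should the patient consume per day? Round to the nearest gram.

Carbohydrate energy = 45% × 1886 = 848.7 kcal.
At 4 kcal/g: 848.7 ÷ 4 = 212.175 g.

212 g/day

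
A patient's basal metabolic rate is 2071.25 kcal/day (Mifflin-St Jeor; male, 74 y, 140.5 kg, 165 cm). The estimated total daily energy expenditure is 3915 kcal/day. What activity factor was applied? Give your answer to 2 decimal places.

Activity factor = TEE ÷ BMR = 3915 ÷ 2071.25 = 1.89.

1.89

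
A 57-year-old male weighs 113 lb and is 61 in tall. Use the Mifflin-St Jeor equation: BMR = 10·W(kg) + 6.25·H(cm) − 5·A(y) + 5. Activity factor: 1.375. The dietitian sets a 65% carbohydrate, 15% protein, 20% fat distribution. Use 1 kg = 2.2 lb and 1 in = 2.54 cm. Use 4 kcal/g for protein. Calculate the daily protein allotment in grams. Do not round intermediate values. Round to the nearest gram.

62 g/day

Convert to metric: weight = 113 ÷ 2.2 = 51.3636 kg; height = 61 × 2.54 = 154.94 cm.
Mifflin-St Jeor (male): BMR = 10(51.3636) + 6.25(154.94) − 5(57) + 5 = 513.6364 + 968.375 − 285 + 5 = 1202.0114 kcal/day.
TEE = 1202.0114 × 1.375 = 1652.7656 kcal/day.
Protein energy = 15% × 1652.7656 = 247.9148 kcal.
Protein = 247.9148 ÷ 4 kcal/g = 61.9787 g.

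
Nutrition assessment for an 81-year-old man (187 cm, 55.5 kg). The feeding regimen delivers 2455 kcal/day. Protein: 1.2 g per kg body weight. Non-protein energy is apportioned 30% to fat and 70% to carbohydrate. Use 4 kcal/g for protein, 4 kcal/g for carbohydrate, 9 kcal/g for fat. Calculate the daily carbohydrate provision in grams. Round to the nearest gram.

Protein = 1.2 × 55.5 = 66.6 g → 66.6 × 4 = 266.4 kcal.
Non-protein calories = 2455 − 266.4 = 2188.6 kcal.
Fat: 30% × 2188.6 = 656.58 kcal; carbohydrate: 1532.02 kcal.
Carbohydrate: 1532.02 kcal ÷ 4 kcal/g = 383.005 g.

383 g/day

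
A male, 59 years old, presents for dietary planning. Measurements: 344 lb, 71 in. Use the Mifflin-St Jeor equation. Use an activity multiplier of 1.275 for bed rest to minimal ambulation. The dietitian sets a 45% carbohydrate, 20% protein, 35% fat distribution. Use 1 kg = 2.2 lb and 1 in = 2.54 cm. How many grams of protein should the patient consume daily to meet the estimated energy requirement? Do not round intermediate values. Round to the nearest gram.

153 g/day

Convert to metric: weight = 344 ÷ 2.2 = 156.3636 kg; height = 71 × 2.54 = 180.34 cm.
Mifflin-St Jeor (male): BMR = 10(156.3636) + 6.25(180.34) − 5(59) + 5 = 1563.6364 + 1127.125 − 295 + 5 = 2400.7614 kcal/day.
TEE = 2400.7614 × 1.275 = 3060.9707 kcal/day.
Protein energy = 20% × 3060.9707 = 612.1941 kcal.
Protein = 612.1941 ÷ 4 kcal/g = 153.0485 g.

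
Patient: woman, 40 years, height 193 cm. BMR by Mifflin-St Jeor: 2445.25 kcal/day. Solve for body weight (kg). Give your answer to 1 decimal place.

2445.25 = 10·W + 6.25(193) − 5(40) − 161
10·W = 2445.25 − 845.25 = 1600, so W = 160 kg.

160.0 kg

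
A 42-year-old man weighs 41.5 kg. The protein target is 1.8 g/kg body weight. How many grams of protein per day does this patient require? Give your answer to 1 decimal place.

Protein = 1.8 g/kg × 41.5 kg = 74.7 g/day.

74.7 g/day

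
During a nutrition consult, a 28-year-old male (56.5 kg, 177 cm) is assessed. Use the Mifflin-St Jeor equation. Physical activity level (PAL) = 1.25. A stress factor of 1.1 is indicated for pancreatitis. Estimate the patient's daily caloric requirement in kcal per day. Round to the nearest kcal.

2112 kcal per day

Mifflin-St Jeor (male): BMR = 10(56.5) + 6.25(177) − 5(28) + 5 = 565 + 1106.25 − 140 + 5 = 1536.25 kcal/day.
TEE = BMR × activity factor = 1536.25 × 1.25 = 1920.3125 kcal/day.
Apply stress factor: 1920.3125 × 1.1 = 2112.3438 kcal/day.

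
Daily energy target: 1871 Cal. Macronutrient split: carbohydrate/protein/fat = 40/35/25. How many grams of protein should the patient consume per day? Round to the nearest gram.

164 g/day

Protein energy = 35% × 1871 = 654.85 kcal.
At 4 kcal/g: 654.85 ÷ 4 = 163.7125 g.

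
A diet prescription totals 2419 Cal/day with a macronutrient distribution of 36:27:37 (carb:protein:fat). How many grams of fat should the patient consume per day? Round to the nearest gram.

99 g/day

Fat energy = 37% × 2419 = 895.03 kcal.
At 9 kcal/g: 895.03 ÷ 9 = 99.4478 g.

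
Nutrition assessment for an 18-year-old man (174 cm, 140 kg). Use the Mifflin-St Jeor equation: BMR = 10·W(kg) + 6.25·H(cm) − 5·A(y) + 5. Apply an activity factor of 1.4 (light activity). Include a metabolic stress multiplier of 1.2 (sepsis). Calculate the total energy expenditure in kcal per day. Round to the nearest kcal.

Mifflin-St Jeor (male): BMR = 10(140) + 6.25(174) − 5(18) + 5 = 1400 + 1087.5 − 90 + 5 = 2402.5 kcal/day.
TEE = BMR × activity factor = 2402.5 × 1.4 = 3363.5 kcal/day.
Apply stress factor: 3363.5 × 1.2 = 4036.2 kcal/day.

4036 kcal per day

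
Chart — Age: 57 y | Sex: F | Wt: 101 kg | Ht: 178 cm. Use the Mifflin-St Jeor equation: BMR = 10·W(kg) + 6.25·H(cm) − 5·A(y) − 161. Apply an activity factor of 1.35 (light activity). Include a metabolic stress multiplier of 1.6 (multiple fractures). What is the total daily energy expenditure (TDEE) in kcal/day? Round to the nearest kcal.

Mifflin-St Jeor (female): BMR = 10(101) + 6.25(178) − 5(57) − 161 = 1010 + 1112.5 − 285 − 161 = 1676.5 kcal/day.
TEE = BMR × activity factor = 1676.5 × 1.35 = 2263.275 kcal/day.
Apply stress factor: 2263.275 × 1.6 = 3621.24 kcal/day.

3621 kcal/day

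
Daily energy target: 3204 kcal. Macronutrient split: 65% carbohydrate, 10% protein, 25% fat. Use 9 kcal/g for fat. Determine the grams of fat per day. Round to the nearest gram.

Fat energy = 25% × 3204 = 801 kcal.
At 9 kcal/g: 801 ÷ 9 = 89 g.

89 g/day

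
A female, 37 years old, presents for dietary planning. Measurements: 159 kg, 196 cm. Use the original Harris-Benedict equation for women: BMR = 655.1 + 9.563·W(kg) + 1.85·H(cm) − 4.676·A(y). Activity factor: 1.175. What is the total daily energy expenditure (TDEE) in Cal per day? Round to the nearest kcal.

Harris-Benedict: BMR = 655.1 + 9.563(159) + 1.85(196) − 4.676(37) = 2365.205 kcal/day.
TEE = BMR × activity factor = 2365.205 × 1.175 = 2779.1159 kcal/day.

2779 Cal per day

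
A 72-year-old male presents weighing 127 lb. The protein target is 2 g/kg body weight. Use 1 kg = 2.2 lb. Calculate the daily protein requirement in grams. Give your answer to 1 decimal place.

Weight in kg = 127 ÷ 2.2 = 57.7273 kg.
Protein = 2 g/kg × 57.7273 kg = 115.4545 g/day.

115.5 g/day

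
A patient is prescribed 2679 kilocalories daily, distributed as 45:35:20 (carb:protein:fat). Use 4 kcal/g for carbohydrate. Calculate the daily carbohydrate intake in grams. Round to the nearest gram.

Carbohydrate energy = 45% × 2679 = 1205.55 kcal.
At 4 kcal/g: 1205.55 ÷ 4 = 301.3875 g.

301 g/day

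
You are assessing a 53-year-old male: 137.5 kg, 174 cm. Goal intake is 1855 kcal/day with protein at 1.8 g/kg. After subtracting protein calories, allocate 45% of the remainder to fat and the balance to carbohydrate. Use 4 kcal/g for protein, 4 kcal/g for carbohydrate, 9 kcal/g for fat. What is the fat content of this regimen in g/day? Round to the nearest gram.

43 g/day

Protein = 1.8 × 137.5 = 247.5 g → 247.5 × 4 = 990 kcal.
Non-protein calories = 1855 − 990 = 865 kcal.
Fat: 45% × 865 = 389.25 kcal; carbohydrate: 475.75 kcal.
Fat: 389.25 kcal ÷ 9 kcal/g = 43.25 g.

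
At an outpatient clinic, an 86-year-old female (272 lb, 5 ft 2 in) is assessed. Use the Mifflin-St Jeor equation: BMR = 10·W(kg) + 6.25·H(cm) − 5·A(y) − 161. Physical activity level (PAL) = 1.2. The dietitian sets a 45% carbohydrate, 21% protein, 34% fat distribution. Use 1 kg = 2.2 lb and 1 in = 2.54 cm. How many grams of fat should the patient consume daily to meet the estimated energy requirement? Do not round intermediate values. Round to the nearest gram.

74 g/day

Convert to metric: weight = 272 ÷ 2.2 = 123.6364 kg; height = (5×12 + 2) × 2.54 = 62 × 2.54 = 157.48 cm.
Mifflin-St Jeor (female): BMR = 10(123.6364) + 6.25(157.48) − 5(86) − 161 = 1236.3636 + 984.25 − 430 − 161 = 1629.6136 kcal/day.
TEE = 1629.6136 × 1.2 = 1955.5364 kcal/day.
Fat energy = 34% × 1955.5364 = 664.8824 kcal.
Fat = 664.8824 ÷ 9 kcal/g = 73.8758 g.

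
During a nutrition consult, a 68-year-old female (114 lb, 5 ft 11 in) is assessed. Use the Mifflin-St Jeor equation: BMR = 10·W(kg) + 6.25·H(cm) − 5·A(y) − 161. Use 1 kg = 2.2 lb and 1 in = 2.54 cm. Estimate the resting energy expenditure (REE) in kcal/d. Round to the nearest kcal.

Convert to metric: weight = 114 ÷ 2.2 = 51.8182 kg; height = (5×12 + 11) × 2.54 = 71 × 2.54 = 180.34 cm.
Mifflin-St Jeor (female): BMR = 10(51.8182) + 6.25(180.34) − 5(68) − 161 = 518.1818 + 1127.125 − 340 − 161 = 1144.3068 kcal/day.

1144 kcal/d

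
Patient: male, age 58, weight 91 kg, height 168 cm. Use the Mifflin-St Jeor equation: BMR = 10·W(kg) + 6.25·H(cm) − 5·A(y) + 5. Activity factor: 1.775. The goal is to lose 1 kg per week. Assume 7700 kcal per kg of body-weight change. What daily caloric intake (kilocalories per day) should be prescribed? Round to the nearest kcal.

1873 kilocalories per day

Mifflin-St Jeor (male): BMR = 10(91) + 6.25(168) − 5(58) + 5 = 910 + 1050 − 290 + 5 = 1675 kcal/day.
TEE = 1675 × 1.775 = 2973.125 kcal/day.
Required daily deficit = 1 × 7700 ÷ 7 = 1100 kcal/day.
Target intake = 2973.125 − 1100 = 1873.125 kcal/day.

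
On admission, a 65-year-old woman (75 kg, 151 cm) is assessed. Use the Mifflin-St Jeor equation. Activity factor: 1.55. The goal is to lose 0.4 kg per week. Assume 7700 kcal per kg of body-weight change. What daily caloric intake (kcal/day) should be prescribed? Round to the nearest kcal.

1432 kcal/day

Mifflin-St Jeor (female): BMR = 10(75) + 6.25(151) − 5(65) − 161 = 750 + 943.75 − 325 − 161 = 1207.75 kcal/day.
TEE = 1207.75 × 1.55 = 1872.0125 kcal/day.
Required daily deficit = 0.4 × 7700 ÷ 7 = 440 kcal/day.
Target intake = 1872.0125 − 440 = 1432.0125 kcal/day.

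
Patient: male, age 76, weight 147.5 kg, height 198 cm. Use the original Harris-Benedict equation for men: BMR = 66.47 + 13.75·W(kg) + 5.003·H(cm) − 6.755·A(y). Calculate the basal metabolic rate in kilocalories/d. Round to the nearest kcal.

2572 kilocalories/d

Harris-Benedict: BMR = 66.47 + 13.75(147.5) + 5.003(198) − 6.755(76) = 2571.809 kcal/day.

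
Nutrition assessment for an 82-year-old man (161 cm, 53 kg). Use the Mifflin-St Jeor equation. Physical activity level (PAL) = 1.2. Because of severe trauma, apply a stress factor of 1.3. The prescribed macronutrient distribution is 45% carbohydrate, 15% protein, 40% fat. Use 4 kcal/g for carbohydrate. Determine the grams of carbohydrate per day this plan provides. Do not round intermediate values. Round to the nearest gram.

199 g/day

Mifflin-St Jeor (male): BMR = 10(53) + 6.25(161) − 5(82) + 5 = 530 + 1006.25 − 410 + 5 = 1131.25 kcal/day.
TEE = 1131.25 × 1.2 = 1357.5 kcal/day.
With stress factor 1.3: 1357.5 × 1.3 = 1764.75 kcal/day.
Carbohydrate energy = 45% × 1764.75 = 794.1375 kcal.
Carbohydrate = 794.1375 ÷ 4 kcal/g = 198.5344 g.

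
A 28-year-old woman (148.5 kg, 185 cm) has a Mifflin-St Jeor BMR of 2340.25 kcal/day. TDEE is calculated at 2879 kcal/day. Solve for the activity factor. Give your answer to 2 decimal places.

Activity factor = TEE ÷ BMR = 2879 ÷ 2340.25 = 1.23.

1.23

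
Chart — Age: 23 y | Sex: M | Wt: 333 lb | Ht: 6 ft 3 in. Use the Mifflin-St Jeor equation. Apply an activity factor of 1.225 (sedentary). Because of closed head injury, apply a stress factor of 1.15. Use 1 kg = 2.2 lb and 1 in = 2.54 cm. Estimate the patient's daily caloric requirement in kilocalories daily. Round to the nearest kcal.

3655 kilocalories daily

Convert to metric: weight = 333 ÷ 2.2 = 151.3636 kg; height = (6×12 + 3) × 2.54 = 75 × 2.54 = 190.5 cm.
Mifflin-St Jeor (male): BMR = 10(151.3636) + 6.25(190.5) − 5(23) + 5 = 1513.6364 + 1190.625 − 115 + 5 = 2594.2614 kcal/day.
TEE = BMR × activity factor = 2594.2614 × 1.225 = 3177.9702 kcal/day.
Apply stress factor: 3177.9702 × 1.15 = 3654.6657 kcal/day.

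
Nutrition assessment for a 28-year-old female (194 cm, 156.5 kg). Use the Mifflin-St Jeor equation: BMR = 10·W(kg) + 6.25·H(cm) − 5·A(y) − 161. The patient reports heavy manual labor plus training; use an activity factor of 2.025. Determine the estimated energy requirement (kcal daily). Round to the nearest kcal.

5015 kcal daily

Mifflin-St Jeor (female): BMR = 10(156.5) + 6.25(194) − 5(28) − 161 = 1565 + 1212.5 − 140 − 161 = 2476.5 kcal/day.
TEE = BMR × activity factor = 2476.5 × 2.025 = 5014.9125 kcal/day.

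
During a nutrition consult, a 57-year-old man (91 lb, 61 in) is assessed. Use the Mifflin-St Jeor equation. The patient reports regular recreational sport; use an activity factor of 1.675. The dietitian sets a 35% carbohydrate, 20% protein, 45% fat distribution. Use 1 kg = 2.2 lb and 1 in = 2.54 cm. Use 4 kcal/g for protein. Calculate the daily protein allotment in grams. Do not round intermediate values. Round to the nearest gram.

Convert to metric: weight = 91 ÷ 2.2 = 41.3636 kg; height = 61 × 2.54 = 154.94 cm.
Mifflin-St Jeor (male): BMR = 10(41.3636) + 6.25(154.94) − 5(57) + 5 = 413.6364 + 968.375 − 285 + 5 = 1102.0114 kcal/day.
TEE = 1102.0114 × 1.675 = 1845.869 kcal/day.
Protein energy = 20% × 1845.869 = 369.1738 kcal.
Protein = 369.1738 ÷ 4 kcal/g = 92.2935 g.

92 g/day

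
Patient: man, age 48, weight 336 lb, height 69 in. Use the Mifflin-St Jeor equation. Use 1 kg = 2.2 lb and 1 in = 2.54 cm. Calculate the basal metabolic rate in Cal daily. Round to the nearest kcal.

Convert to metric: weight = 336 ÷ 2.2 = 152.7273 kg; height = 69 × 2.54 = 175.26 cm.
Mifflin-St Jeor (male): BMR = 10(152.7273) + 6.25(175.26) − 5(48) + 5 = 1527.2727 + 1095.375 − 240 + 5 = 2387.6477 kcal/day.

2388 Cal daily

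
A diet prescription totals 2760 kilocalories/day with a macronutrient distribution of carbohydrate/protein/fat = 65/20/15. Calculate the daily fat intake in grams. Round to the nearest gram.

46 g/day

Fat energy = 15% × 2760 = 414 kcal.
At 9 kcal/g: 414 ÷ 9 = 46 g.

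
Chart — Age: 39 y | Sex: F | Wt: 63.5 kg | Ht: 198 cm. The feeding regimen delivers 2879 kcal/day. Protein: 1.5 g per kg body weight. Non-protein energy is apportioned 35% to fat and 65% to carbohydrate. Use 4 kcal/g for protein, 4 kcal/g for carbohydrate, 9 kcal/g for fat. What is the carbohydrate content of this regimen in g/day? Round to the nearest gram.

406 g/day

Protein = 1.5 × 63.5 = 95.25 g → 95.25 × 4 = 381 kcal.
Non-protein calories = 2879 − 381 = 2498 kcal.
Fat: 35% × 2498 = 874.3 kcal; carbohydrate: 1623.7 kcal.
Carbohydrate: 1623.7 kcal ÷ 4 kcal/g = 405.925 g.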